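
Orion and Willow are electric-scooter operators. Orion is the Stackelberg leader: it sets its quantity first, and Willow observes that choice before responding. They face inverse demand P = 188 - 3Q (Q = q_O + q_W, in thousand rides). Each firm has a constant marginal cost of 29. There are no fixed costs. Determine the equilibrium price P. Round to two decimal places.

68.75

The follower Willow best-responds to any q_O: π_W = (188 - 3Q)q_W - 29q_W.
∂π_W/∂q_W = 159 - 3q_O - 6q_W = 0 gives the reaction function q_W = (159 - 3q_O)/6.
The leader anticipates this reaction. Substituting into P = 188 - 3Q gives P = 217/2 - (3/2)q_O, so π_O = (217/2 - (3/2)q_O)q_O - 29q_O.
The leader's first-order condition 159/2 - 3q_O = 0 yields q_O = 53/2.
Then q_W = (159 - 3·(53/2))/6 = 53/4.
Total output Q = 159/4, so price P = 188 - 3·(159/4) = 275/4.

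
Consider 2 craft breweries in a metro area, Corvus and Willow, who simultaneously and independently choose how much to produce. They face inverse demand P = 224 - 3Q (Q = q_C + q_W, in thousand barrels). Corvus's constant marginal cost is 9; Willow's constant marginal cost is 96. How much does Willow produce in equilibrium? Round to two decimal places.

Corvus's profit: π_C = (224 - 3Q)q_C - (9q_C). Setting ∂π_C/∂q_C = 0: 215 - 6q_C - 3(q_W) = 0.
Willow's first-order condition: 128 - 6q_W - 3(q_C) = 0.
So q_C = (215 - 3q_W)/6 and q_W = (128 - 3q_C)/6.
Solving the pair: q_C = 302/9, q_W = 41/9.

4.56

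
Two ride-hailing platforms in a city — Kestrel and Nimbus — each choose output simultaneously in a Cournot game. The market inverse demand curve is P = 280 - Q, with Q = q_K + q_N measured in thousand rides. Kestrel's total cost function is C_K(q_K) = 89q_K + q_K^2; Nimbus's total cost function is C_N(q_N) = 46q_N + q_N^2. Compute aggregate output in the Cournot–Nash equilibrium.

Kestrel's profit: π_K = (280 - Q)q_K - (89q_K + q_K²). Setting ∂π_K/∂q_K = 0: 191 - 4q_K - (q_N) = 0.
Nimbus's profit: π_N = (280 - Q)q_N - (46q_N + q_N²). Setting ∂π_N/∂q_N = 0: 234 - 4q_N - (q_K) = 0.
Rearranging gives the reaction functions q_K = (191 - q_N)/4 and q_N = (234 - q_K)/4.
Substituting one into the other gives q_K = 106/3 and q_N = 149/3.
Total output Q = 106/3 + 149/3 = 85.

85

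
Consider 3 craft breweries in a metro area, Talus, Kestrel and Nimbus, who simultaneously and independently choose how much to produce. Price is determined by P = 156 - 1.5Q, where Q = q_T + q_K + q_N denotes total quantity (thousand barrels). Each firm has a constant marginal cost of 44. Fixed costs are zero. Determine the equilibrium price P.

72

A representative firm's profit is π_i = q_i(156 - 1.5Q) - 44q_i.
First-order condition (treating rivals' output as given): 112 - 3q_i - (3/2)·Σ_{j≠i} q_j = 0.
By symmetry each firm produces the same amount; substituting Σ_{j≠i} q_j = 2q_i yields q_i = 112/6 = 56/3.
Total output Q = 56, so price P = 156 - (3/2)·56 = 72.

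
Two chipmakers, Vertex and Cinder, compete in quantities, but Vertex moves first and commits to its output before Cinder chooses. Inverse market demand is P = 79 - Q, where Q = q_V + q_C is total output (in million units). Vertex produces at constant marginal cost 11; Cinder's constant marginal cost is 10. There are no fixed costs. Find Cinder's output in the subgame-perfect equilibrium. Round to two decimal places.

17.75

Solve by backward induction. Given q_V, the follower Cinder maximises π_C = (79 - q_V - q_C)q_C - 10q_C.
Setting the follower's marginal profit to zero, 69 - q_V - 2q_C = 0, i.e. q_C = (69 - q_V)/2.
Vertex substitutes q_C(q_V) into its own profit: π_V = q_V(79 - q_V - (69 - q_V)/2) - 11q_V = (89/2 - (1/2)q_V)q_V - 11q_V.
Leader FOC: 67/2 - q_V = 0, so q_V = 67/2.
Then q_C = (69 - 67/2)/2 = 71/4.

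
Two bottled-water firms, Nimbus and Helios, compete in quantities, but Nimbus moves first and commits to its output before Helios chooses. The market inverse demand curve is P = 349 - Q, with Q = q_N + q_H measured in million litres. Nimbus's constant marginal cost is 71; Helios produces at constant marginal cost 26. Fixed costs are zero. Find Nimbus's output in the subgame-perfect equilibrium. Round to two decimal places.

116.50

Solve by backward induction. Given q_N, the follower Helios maximises π_H = (349 - q_N - q_H)q_H - 26q_H.
Follower FOC: 323 - q_N - 2q_H = 0, so q_H(q_N) = (323 - q_N)/2.
The leader anticipates this reaction. Substituting into P = 349 - Q gives P = 375/2 - (1/2)q_N, so π_N = (375/2 - (1/2)q_N)q_N - 71q_N.
The leader's first-order condition 233/2 - q_N = 0 yields q_N = 233/2.
Then q_H = (323 - 233/2)/2 = 413/4.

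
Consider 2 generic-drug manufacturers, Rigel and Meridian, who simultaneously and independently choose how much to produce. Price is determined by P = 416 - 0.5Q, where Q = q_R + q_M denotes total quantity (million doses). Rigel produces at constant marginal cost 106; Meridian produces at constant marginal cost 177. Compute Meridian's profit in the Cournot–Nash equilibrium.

Rigel's profit: π_R = (416 - 0.5Q)q_R - (106q_R). Setting ∂π_R/∂q_R = 0: 310 - q_R - (1/2)(q_M) = 0.
Meridian's profit: π_M = (416 - 0.5Q)q_M - (177q_M). Setting ∂π_M/∂q_M = 0: 239 - q_M - (1/2)(q_R) = 0.
Best responses: q_R = (310 - (1/2)q_M), q_M = (239 - (1/2)q_R).
Solving the pair: q_R = 254, q_M = 112.
Price P = 416 - (1/2)·366 = 233.
Meridian's profit: (233 - 177)·112 = 6272.

6272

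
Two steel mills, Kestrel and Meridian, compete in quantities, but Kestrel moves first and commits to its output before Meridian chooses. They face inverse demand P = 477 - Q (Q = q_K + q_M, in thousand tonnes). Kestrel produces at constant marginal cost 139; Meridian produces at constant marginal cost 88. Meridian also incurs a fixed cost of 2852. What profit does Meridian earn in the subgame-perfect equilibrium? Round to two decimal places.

12215.56

The follower Meridian best-responds to any q_K: π_M = (477 - Q)q_M - 88q_M.
Follower FOC: 389 - q_K - 2q_M = 0, so q_M(q_K) = (389 - q_K)/2.
Kestrel substitutes q_M(q_K) into its own profit: π_K = q_K(477 - q_K - (389 - q_K)/2) - 139q_K = (565/2 - (1/2)q_K)q_K - 139q_K.
Maximising: ∂π_K/∂q_K = 287/2 - q_K = 0, giving q_K = 287/2.
Then q_M = (389 - 287/2)/2 = 491/4.
Price P = 477 - 1065/4 = 843/4.
Meridian's profit: (843/4 - 88)·(491/4) - 2852 = 12215.5625.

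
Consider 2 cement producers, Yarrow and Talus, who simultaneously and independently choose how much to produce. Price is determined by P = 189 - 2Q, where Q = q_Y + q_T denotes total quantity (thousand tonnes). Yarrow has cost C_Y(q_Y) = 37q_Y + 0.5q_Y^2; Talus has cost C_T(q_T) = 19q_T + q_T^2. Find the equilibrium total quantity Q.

Yarrow's profit: π_Y = (189 - 2Q)q_Y - (37q_Y + (1/2)q_Y²). Setting ∂π_Y/∂q_Y = 0: 152 - 5q_Y - 2(q_T) = 0.
Talus's first-order condition: 170 - 6q_T - 2(q_Y) = 0.
Rearranging gives the reaction functions q_Y = (152 - 2q_T)/5 and q_T = (170 - 2q_Y)/6.
Solving the pair: q_Y = 22, q_T = 21.
Total output Q = 22 + 21 = 43.

43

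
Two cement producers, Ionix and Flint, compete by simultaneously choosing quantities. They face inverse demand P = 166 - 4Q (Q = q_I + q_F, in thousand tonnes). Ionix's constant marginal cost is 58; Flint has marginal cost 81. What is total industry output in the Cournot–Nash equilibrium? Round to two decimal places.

Ionix's profit: π_I = (166 - 4Q)q_I - (58q_I). Setting ∂π_I/∂q_I = 0: 108 - 8q_I - 4(q_F) = 0.
Flint's profit: π_F = (166 - 4Q)q_F - (81q_F). Setting ∂π_F/∂q_F = 0: 85 - 8q_F - 4(q_I) = 0.
Rearranging gives the reaction functions q_I = (108 - 4q_F)/8 and q_F = (85 - 4q_I)/8.
Solving the pair: q_I = 131/12, q_F = 31/6.
Total output Q = 131/12 + 31/6 = 193/12.

16.08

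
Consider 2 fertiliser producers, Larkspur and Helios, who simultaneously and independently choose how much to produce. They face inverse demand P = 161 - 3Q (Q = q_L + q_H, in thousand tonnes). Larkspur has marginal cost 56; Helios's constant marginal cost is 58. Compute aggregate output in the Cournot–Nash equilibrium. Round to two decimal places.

23.11

Larkspur's profit: π_L = (161 - 3Q)q_L - (56q_L). Setting ∂π_L/∂q_L = 0: 105 - 6q_L - 3(q_H) = 0.
Helios's profit: π_H = (161 - 3Q)q_H - (58q_H). Setting ∂π_H/∂q_H = 0: 103 - 6q_H - 3(q_L) = 0.
So q_L = (105 - 3q_H)/6 and q_H = (103 - 3q_L)/6.
Substituting one into the other gives q_L = 107/9 and q_H = 101/9.
Total output Q = 107/9 + 101/9 = 208/9.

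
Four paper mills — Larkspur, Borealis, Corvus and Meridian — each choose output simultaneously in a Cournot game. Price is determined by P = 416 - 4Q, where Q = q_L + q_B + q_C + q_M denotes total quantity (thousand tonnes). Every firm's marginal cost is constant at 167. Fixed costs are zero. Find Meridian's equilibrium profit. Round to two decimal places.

620.01

Each firm earns π_i = (416 - 4Q)q_i - 167q_i.
First-order condition (treating rivals' output as given): 249 - 8q_i - 4·Σ_{j≠i} q_j = 0.
By symmetry each firm produces the same amount; substituting Σ_{j≠i} q_j = 3q_i yields q_i = 249/20.
Price P = 416 - 4·(249/5) = 1084/5.
Meridian's profit: (1084/5 - 167)·(249/20) = 620.0100.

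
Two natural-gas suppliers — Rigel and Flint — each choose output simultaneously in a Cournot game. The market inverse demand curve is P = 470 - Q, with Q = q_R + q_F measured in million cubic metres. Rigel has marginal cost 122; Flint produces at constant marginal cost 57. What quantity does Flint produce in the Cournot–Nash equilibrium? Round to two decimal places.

159.33

Rigel's profit: π_R = (470 - Q)q_R - (122q_R). Setting ∂π_R/∂q_R = 0: 348 - 2q_R - (q_F) = 0.
Flint's profit: π_F = (470 - Q)q_F - (57q_F). Setting ∂π_F/∂q_F = 0: 413 - 2q_F - (q_R) = 0.
Best responses: q_R = (348 - q_F)/2, q_F = (413 - q_R)/2.
Substituting one into the other gives q_R = 283/3 and q_F = 478/3.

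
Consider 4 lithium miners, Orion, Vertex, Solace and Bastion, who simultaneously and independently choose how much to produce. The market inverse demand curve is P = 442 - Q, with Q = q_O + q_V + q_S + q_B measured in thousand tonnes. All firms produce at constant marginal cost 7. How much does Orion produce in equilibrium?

Each firm earns π_i = (442 - Q)q_i - 7q_i.
First-order condition (treating rivals' output as given): 435 - 2q_i - Σ_{j≠i} q_j = 0.
With identical firms every q_j equals q_i, so Σ_{j≠i} q_j = 3q_i and 435 = 5q_i, giving q_i = 87.

87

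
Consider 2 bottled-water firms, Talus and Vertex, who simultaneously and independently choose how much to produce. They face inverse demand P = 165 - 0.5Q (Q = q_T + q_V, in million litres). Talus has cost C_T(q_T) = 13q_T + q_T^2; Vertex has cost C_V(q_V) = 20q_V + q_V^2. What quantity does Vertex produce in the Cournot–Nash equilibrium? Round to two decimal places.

Talus's profit: π_T = (165 - 0.5Q)q_T - (13q_T + q_T²). Setting ∂π_T/∂q_T = 0: 152 - 3q_T - (1/2)(q_V) = 0.
Vertex's first-order condition: 145 - 3q_V - (1/2)(q_T) = 0.
So q_T = (152 - (1/2)q_V)/3 and q_V = (145 - (1/2)q_T)/3.
Substituting one into the other gives q_T = 1534/35 and q_V = 1436/35.

41.03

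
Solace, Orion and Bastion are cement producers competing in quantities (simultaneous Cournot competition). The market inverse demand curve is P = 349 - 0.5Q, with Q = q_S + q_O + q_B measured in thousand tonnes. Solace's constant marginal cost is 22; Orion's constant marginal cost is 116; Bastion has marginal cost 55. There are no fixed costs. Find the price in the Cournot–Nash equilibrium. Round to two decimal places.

135.50

Solace's profit: π_S = (349 - 0.5Q)q_S - (22q_S). Setting ∂π_S/∂q_S = 0: 327 - q_S - (1/2)(q_O + q_B) = 0.
Orion's first-order condition: 233 - q_O - (1/2)(q_S + q_B) = 0.
Bastion's first-order condition: 294 - q_B - (1/2)(q_S + q_O) = 0.
Adding the 3 first-order conditions: 854 − 2Q = 0, so Q = 427.
Back-substituting: q_S = (327 − 427/2)/(1/2) = 227, q_O = (233 − 427/2)/(1/2) = 39, q_B = (294 − 427/2)/(1/2) = 161.
Total output Q = 427, so price P = 349 - (1/2)·427 = 271/2.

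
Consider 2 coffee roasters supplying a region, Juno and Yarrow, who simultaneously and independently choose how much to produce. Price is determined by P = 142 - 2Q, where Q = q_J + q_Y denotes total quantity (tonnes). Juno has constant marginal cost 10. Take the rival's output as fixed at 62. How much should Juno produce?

With the rival's output fixed at 62, Juno's profit is π_J = (142 - 2·62 - 2q_J)q_J - (10q_J) = (18 - 2q_J)q_J - (10q_J).
∂π_J/∂q_J = 8 - 4q_J = 0, so q_J = 2.

2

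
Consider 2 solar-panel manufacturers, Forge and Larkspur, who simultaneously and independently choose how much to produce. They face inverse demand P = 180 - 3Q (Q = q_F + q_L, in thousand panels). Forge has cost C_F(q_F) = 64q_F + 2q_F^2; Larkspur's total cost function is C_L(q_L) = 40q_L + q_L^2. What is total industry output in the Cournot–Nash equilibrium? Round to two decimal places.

Forge's profit: π_F = (180 - 3Q)q_F - (64q_F + 2q_F²). Setting ∂π_F/∂q_F = 0: 116 - 10q_F - 3(q_L) = 0.
Larkspur's first-order condition: 140 - 8q_L - 3(q_F) = 0.
Rearranging gives the reaction functions q_F = (116 - 3q_L)/10 and q_L = (140 - 3q_F)/8.
Solving the pair: q_F = 508/71, q_L = 1052/71.
Total output Q = 508/71 + 1052/71 = 1560/71.

21.97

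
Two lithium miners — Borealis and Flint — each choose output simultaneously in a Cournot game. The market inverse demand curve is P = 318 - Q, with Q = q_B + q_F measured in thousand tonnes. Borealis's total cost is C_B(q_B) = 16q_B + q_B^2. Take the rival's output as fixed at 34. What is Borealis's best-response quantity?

With the rival's output fixed at 34, Borealis's profit is π_B = (318 - 34 - q_B)q_B - (16q_B + q_B²) = (284 - q_B)q_B - (16q_B + q_B²).
∂π_B/∂q_B = 268 - 4q_B = 0, so q_B = 67.

67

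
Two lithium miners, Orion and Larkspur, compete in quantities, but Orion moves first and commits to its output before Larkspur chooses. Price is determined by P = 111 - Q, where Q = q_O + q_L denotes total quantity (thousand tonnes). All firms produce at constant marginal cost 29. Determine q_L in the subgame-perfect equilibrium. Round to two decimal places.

Solve by backward induction. Given q_O, the follower Larkspur maximises π_L = (111 - q_O - q_L)q_L - 29q_L.
Setting the follower's marginal profit to zero, 82 - q_O - 2q_L = 0, i.e. q_L = (82 - q_O)/2.
The leader anticipates this reaction. Substituting into P = 111 - Q gives P = 70 - (1/2)q_O, so π_O = (70 - (1/2)q_O)q_O - 29q_O.
Maximising: ∂π_O/∂q_O = 41 - q_O = 0, giving q_O = 41.
Then q_L = (82 - 41)/2 = 41/2.

20.50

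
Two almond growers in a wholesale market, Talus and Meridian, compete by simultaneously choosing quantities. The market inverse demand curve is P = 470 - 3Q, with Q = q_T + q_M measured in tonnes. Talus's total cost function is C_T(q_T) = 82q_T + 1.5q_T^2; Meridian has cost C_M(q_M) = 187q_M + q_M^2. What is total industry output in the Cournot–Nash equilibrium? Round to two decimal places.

57.75

Talus's profit: π_T = (470 - 3Q)q_T - (82q_T + (3/2)q_T²). Setting ∂π_T/∂q_T = 0: 388 - 9q_T - 3(q_M) = 0.
Meridian's profit: π_M = (470 - 3Q)q_M - (187q_M + q_M²). Setting ∂π_M/∂q_M = 0: 283 - 8q_M - 3(q_T) = 0.
So q_T = (388 - 3q_M)/9 and q_M = (283 - 3q_T)/8.
Substituting one into the other gives q_T = 35.7937 and q_M = 461/21.
Total output Q = 35.7937 + 461/21 = 57.7460.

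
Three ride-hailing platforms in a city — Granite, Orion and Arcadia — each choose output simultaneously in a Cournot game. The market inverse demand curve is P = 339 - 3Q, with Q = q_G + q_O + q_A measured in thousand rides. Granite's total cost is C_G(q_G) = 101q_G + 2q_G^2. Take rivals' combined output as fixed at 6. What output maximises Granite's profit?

22

With rivals' combined output fixed at 6, Granite's profit is π_G = (339 - 3·6 - 3q_G)q_G - (101q_G + 2q_G²) = (321 - 3q_G)q_G - (101q_G + 2q_G²).
∂π_G/∂q_G = 220 - 10q_G = 0, so q_G = 22.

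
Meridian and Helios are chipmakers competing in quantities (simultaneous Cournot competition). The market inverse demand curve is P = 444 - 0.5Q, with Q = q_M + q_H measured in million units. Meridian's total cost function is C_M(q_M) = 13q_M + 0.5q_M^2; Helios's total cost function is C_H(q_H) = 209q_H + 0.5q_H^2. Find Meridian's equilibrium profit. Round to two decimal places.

39415.48

Meridian's profit: π_M = (444 - 0.5Q)q_M - (13q_M + (1/2)q_M²). Setting ∂π_M/∂q_M = 0: 431 - 2q_M - (1/2)(q_H) = 0.
Helios's first-order condition: 235 - 2q_H - (1/2)(q_M) = 0.
So q_M = (431 - (1/2)q_H)/2 and q_H = (235 - (1/2)q_M)/2.
Solving the pair: q_M = 198.5333, q_H = 1018/15.
Price P = 444 - (1/2)·(1332/5) = 1554/5.
Meridian's profit: (1554/5)·198.5333 - 13·198.5333 - (1/2)·198.5333² = 39415.4844.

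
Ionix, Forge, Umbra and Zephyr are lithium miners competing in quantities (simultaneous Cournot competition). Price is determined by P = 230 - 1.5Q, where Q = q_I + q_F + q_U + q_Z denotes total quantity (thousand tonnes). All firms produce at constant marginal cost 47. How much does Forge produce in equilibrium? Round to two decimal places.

24.40

A representative firm's profit is π_i = q_i(230 - 1.5Q) - 47q_i.
Setting ∂π_i/∂q_i = 0 with rivals' quantities fixed: 183 - 3q_i - (3/2)·Σ_{j≠i} q_j = 0.
By symmetry each firm produces the same amount; substituting Σ_{j≠i} q_j = 3q_i yields q_i = 183/(15/2) = 122/5.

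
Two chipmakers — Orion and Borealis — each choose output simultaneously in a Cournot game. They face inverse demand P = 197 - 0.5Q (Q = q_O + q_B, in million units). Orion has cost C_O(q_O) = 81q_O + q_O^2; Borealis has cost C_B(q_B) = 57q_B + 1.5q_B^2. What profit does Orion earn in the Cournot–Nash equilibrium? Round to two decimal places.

Orion's profit: π_O = (197 - 0.5Q)q_O - (81q_O + q_O²). Setting ∂π_O/∂q_O = 0: 116 - 3q_O - (1/2)(q_B) = 0.
Borealis's first-order condition: 140 - 4q_B - (1/2)(q_O) = 0.
So q_O = (116 - (1/2)q_B)/3 and q_B = (140 - (1/2)q_O)/4.
Substituting one into the other gives q_O = 1576/47 and q_B = 1448/47.
Price P = 197 - (1/2)·64.3404 = 164.8298.
Orion's profit: 164.8298·(1576/47) - 81·(1576/47) - (1576/47)² = 1686.5840.

1686.58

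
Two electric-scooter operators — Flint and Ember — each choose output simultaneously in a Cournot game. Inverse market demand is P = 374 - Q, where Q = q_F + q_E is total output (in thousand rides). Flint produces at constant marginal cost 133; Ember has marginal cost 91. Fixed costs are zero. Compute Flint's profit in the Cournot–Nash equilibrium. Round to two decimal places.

4400.11

Flint's profit: π_F = (374 - Q)q_F - (133q_F). Setting ∂π_F/∂q_F = 0: 241 - 2q_F - (q_E) = 0.
Ember's first-order condition: 283 - 2q_E - (q_F) = 0.
So q_F = (241 - q_E)/2 and q_E = (283 - q_F)/2.
Solving the pair: q_F = 199/3, q_E = 325/3.
Price P = 374 - 524/3 = 598/3.
Flint's profit: (598/3 - 133)·(199/3) = 4400.1111.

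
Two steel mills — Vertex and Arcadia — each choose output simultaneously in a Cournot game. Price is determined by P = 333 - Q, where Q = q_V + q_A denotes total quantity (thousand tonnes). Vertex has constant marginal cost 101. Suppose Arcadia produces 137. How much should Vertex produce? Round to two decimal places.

With the rival's output fixed at 137, Vertex's profit is π_V = (333 - 137 - q_V)q_V - (101q_V) = (196 - q_V)q_V - (101q_V).
∂π_V/∂q_V = 95 - 2q_V = 0, so q_V = 95/2.

47.50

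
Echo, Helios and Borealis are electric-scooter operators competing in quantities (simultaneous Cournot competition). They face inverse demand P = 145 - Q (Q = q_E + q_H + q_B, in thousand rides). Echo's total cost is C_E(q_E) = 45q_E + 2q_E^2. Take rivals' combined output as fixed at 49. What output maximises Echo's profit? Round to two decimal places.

8.50

With rivals' combined output fixed at 49, Echo's profit is π_E = (145 - 49 - q_E)q_E - (45q_E + 2q_E²) = (96 - q_E)q_E - (45q_E + 2q_E²).
∂π_E/∂q_E = 51 - 6q_E = 0, so q_E = 17/2.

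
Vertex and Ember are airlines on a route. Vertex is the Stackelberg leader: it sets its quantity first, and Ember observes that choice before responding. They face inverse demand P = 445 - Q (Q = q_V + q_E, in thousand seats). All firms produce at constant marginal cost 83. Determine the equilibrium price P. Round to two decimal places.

173.50

Solve by backward induction. Given q_V, the follower Ember maximises π_E = (445 - q_V - q_E)q_E - 83q_E.
Follower FOC: 362 - q_V - 2q_E = 0, so q_E(q_V) = (362 - q_V)/2.
The leader anticipates this reaction. Substituting into P = 445 - Q gives P = 264 - (1/2)q_V, so π_V = (264 - (1/2)q_V)q_V - 83q_V.
Maximising: ∂π_V/∂q_V = 181 - q_V = 0, giving q_V = 181.
Then q_E = (362 - 181)/2 = 181/2.
Total output Q = 543/2, so price P = 445 - 543/2 = 347/2.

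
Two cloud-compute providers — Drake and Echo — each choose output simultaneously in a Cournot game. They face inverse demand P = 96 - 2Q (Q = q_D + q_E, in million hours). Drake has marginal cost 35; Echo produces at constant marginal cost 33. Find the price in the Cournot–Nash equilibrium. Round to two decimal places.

Drake's profit: π_D = (96 - 2Q)q_D - (35q_D). Setting ∂π_D/∂q_D = 0: 61 - 4q_D - 2(q_E) = 0.
Echo's profit: π_E = (96 - 2Q)q_E - (33q_E). Setting ∂π_E/∂q_E = 0: 63 - 4q_E - 2(q_D) = 0.
Best responses: q_D = (61 - 2q_E)/4, q_E = (63 - 2q_D)/4.
Solving the pair: q_D = 59/6, q_E = 65/6.
Total output Q = 62/3, so price P = 96 - 2·(62/3) = 164/3.

54.67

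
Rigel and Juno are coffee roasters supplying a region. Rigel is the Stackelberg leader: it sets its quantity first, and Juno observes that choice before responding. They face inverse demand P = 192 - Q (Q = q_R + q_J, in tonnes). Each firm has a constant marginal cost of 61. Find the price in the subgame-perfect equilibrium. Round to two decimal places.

Solve by backward induction. Given q_R, the follower Juno maximises π_J = (192 - q_R - q_J)q_J - 61q_J.
Setting the follower's marginal profit to zero, 131 - q_R - 2q_J = 0, i.e. q_J = (131 - q_R)/2.
The leader anticipates this reaction. Substituting into P = 192 - Q gives P = 253/2 - (1/2)q_R, so π_R = (253/2 - (1/2)q_R)q_R - 61q_R.
Maximising: ∂π_R/∂q_R = 131/2 - q_R = 0, giving q_R = 131/2.
Then q_J = (131 - 131/2)/2 = 131/4.
Total output Q = 393/4, so price P = 192 - 393/4 = 375/4.

93.75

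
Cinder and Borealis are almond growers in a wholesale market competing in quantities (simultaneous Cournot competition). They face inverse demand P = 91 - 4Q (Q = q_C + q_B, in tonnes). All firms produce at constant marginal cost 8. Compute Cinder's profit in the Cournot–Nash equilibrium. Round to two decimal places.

191.36

Each firm earns π_i = (91 - 4Q)q_i - 8q_i.
First-order condition (treating rivals' output as given): 83 - 8q_i - 4q_j = 0.
By symmetry each firm produces the same amount; substituting q_j = q_i yields q_i = 83/12.
Price P = 91 - 4·(83/6) = 107/3.
Cinder's profit: (107/3 - 8)·(83/12) = 191.3611.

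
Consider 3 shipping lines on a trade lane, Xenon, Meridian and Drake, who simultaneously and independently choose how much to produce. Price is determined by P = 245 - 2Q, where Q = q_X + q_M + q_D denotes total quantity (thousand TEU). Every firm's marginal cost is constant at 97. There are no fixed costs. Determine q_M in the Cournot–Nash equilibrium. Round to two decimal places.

A representative firm's profit is π_i = q_i(245 - 2Q) - 97q_i.
First-order condition (treating rivals' output as given): 148 - 4q_i - 2·Σ_{j≠i} q_j = 0.
By symmetry each firm produces the same amount; substituting Σ_{j≠i} q_j = 2q_i yields q_i = 148/8 = 37/2.

18.50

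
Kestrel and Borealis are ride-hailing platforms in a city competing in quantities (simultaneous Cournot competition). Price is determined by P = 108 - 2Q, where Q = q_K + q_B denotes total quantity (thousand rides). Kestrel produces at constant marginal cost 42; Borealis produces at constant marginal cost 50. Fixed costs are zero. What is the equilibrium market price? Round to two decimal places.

66.67

Kestrel's profit: π_K = (108 - 2Q)q_K - (42q_K). Setting ∂π_K/∂q_K = 0: 66 - 4q_K - 2(q_B) = 0.
Borealis's profit: π_B = (108 - 2Q)q_B - (50q_B). Setting ∂π_B/∂q_B = 0: 58 - 4q_B - 2(q_K) = 0.
Best responses: q_K = (66 - 2q_B)/4, q_B = (58 - 2q_K)/4.
Substituting one into the other gives q_K = 37/3 and q_B = 25/3.
Total output Q = 62/3, so price P = 108 - 2·(62/3) = 200/3.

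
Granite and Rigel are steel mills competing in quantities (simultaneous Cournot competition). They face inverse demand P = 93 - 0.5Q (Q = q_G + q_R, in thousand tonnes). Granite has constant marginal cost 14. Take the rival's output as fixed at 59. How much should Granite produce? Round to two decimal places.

With the rival's output fixed at 59, Granite's profit is π_G = (93 - (1/2)·59 - (1/2)q_G)q_G - (14q_G) = (127/2 - (1/2)q_G)q_G - (14q_G).
∂π_G/∂q_G = 99/2 - q_G = 0, so q_G = 99/2.

49.50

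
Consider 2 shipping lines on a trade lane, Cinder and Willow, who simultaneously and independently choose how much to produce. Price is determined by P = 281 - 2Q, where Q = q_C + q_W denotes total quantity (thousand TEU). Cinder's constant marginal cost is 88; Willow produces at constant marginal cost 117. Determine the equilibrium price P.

162

Cinder's profit: π_C = (281 - 2Q)q_C - (88q_C). Setting ∂π_C/∂q_C = 0: 193 - 4q_C - 2(q_W) = 0.
Willow's first-order condition: 164 - 4q_W - 2(q_C) = 0.
Best responses: q_C = (193 - 2q_W)/4, q_W = (164 - 2q_C)/4.
Solving the pair: q_C = 37, q_W = 45/2.
Total output Q = 119/2, so price P = 281 - 2·(119/2) = 162.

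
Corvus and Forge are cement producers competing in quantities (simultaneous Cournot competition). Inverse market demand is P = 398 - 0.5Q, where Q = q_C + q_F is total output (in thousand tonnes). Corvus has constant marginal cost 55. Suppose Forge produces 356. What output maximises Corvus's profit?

165

With the rival's output fixed at 356, Corvus's profit is π_C = (398 - (1/2)·356 - (1/2)q_C)q_C - (55q_C) = (220 - (1/2)q_C)q_C - (55q_C).
∂π_C/∂q_C = 165 - q_C = 0, so q_C = 165.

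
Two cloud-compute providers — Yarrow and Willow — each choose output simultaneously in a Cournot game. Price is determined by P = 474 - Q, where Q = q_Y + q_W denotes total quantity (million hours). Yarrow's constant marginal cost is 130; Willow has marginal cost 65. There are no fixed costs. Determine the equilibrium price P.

223

Yarrow's profit: π_Y = (474 - Q)q_Y - (130q_Y). Setting ∂π_Y/∂q_Y = 0: 344 - 2q_Y - (q_W) = 0.
Willow's first-order condition: 409 - 2q_W - (q_Y) = 0.
Best responses: q_Y = (344 - q_W)/2, q_W = (409 - q_Y)/2.
Substituting one into the other gives q_Y = 93 and q_W = 158.
Total output Q = 251, so price P = 474 - 251 = 223.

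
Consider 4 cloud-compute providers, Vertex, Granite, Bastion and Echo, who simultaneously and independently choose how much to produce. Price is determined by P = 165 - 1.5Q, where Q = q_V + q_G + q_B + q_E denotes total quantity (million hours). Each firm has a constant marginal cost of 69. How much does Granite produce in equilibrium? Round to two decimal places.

12.80

A representative firm's profit is π_i = q_i(165 - 1.5Q) - 69q_i.
First-order condition (treating rivals' output as given): 96 - 3q_i - (3/2)·Σ_{j≠i} q_j = 0.
By symmetry each firm produces the same amount; substituting Σ_{j≠i} q_j = 3q_i yields q_i = 96/(15/2) = 64/5.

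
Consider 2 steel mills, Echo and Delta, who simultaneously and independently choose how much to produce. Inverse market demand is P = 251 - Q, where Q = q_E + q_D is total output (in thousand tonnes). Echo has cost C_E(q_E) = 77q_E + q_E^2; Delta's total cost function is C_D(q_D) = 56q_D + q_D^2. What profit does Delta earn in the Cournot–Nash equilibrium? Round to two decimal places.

3264.32

Echo's profit: π_E = (251 - Q)q_E - (77q_E + q_E²). Setting ∂π_E/∂q_E = 0: 174 - 4q_E - (q_D) = 0.
Delta's first-order condition: 195 - 4q_D - (q_E) = 0.
Best responses: q_E = (174 - q_D)/4, q_D = (195 - q_E)/4.
Substituting one into the other gives q_E = 167/5 and q_D = 202/5.
Price P = 251 - 369/5 = 886/5.
Delta's profit: (886/5)·(202/5) - 56·(202/5) - (202/5)² = 3264.3200.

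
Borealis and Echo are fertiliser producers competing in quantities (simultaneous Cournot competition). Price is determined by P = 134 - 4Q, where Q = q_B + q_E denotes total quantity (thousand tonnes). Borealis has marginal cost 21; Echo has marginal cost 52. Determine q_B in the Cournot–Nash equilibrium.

Borealis's profit: π_B = (134 - 4Q)q_B - (21q_B). Setting ∂π_B/∂q_B = 0: 113 - 8q_B - 4(q_E) = 0.
Echo's first-order condition: 82 - 8q_E - 4(q_B) = 0.
Rearranging gives the reaction functions q_B = (113 - 4q_E)/8 and q_E = (82 - 4q_B)/8.
Substituting one into the other gives q_B = 12 and q_E = 17/4.

12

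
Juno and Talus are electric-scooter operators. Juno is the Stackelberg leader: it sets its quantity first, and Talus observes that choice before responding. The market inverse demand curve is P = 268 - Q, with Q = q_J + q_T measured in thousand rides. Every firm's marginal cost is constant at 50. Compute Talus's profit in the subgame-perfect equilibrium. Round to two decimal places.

2970.25

Solve by backward induction. Given q_J, the follower Talus maximises π_T = (268 - q_J - q_T)q_T - 50q_T.
Follower FOC: 218 - q_J - 2q_T = 0, so q_T(q_J) = (218 - q_J)/2.
The leader anticipates this reaction. Substituting into P = 268 - Q gives P = 159 - (1/2)q_J, so π_J = (159 - (1/2)q_J)q_J - 50q_J.
Maximising: ∂π_J/∂q_J = 109 - q_J = 0, giving q_J = 109.
Then q_T = (218 - 109)/2 = 109/2.
Price P = 268 - 327/2 = 209/2.
Talus's profit: (209/2 - 50)·(109/2) = 2970.2500.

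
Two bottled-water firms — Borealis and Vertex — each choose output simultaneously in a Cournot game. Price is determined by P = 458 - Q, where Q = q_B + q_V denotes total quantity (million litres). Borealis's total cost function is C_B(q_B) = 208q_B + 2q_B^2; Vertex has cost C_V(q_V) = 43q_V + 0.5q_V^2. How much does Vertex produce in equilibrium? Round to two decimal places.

131.76

Borealis's profit: π_B = (458 - Q)q_B - (208q_B + 2q_B²). Setting ∂π_B/∂q_B = 0: 250 - 6q_B - (q_V) = 0.
Vertex's profit: π_V = (458 - Q)q_V - (43q_V + (1/2)q_V²). Setting ∂π_V/∂q_V = 0: 415 - 3q_V - (q_B) = 0.
So q_B = (250 - q_V)/6 and q_V = (415 - q_B)/3.
Substituting one into the other gives q_B = 335/17 and q_V = 131.7647.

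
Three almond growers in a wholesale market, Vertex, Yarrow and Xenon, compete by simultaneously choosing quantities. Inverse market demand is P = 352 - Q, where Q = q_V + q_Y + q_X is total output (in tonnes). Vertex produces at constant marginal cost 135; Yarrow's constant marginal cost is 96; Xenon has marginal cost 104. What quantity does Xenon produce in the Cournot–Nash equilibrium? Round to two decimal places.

Vertex's profit: π_V = (352 - Q)q_V - (135q_V). Setting ∂π_V/∂q_V = 0: 217 - 2q_V - (q_Y + q_X) = 0.
Yarrow's first-order condition: 256 - 2q_Y - (q_V + q_X) = 0.
Xenon's profit: π_X = (352 - Q)q_X - (104q_X). Setting ∂π_X/∂q_X = 0: 248 - 2q_X - (q_V + q_Y) = 0.
Adding the 3 first-order conditions: 721 − 4Q = 0, so Q = 721/4.
Back-substituting: q_V = (217 − 721/4) = 147/4, q_Y = (256 − 721/4) = 303/4, q_X = (248 − 721/4) = 271/4.

67.75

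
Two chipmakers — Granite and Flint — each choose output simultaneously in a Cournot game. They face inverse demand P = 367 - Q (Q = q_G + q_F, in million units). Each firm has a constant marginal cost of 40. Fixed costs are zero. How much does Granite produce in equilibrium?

109

A representative firm's profit is π_i = q_i(367 - Q) - 40q_i.
First-order condition (treating rivals' output as given): 327 - 2q_i - q_j = 0.
With identical firms every q_j equals q_i, so q_j = q_i and 327 = 3q_i, giving q_i = 109.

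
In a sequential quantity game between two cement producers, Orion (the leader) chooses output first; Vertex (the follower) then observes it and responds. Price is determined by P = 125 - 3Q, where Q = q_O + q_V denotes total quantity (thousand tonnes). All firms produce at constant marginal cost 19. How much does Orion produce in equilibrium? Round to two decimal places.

Solve by backward induction. Given q_O, the follower Vertex maximises π_V = (125 - 3q_O - 3q_V)q_V - 19q_V.
Setting the follower's marginal profit to zero, 106 - 3q_O - 6q_V = 0, i.e. q_V = (106 - 3q_O)/6.
The leader anticipates this reaction. Substituting into P = 125 - 3Q gives P = 72 - (3/2)q_O, so π_O = (72 - (3/2)q_O)q_O - 19q_O.
Leader FOC: 53 - 3q_O = 0, so q_O = 53/3.
Then q_V = (106 - 3·(53/3))/6 = 53/6.

17.67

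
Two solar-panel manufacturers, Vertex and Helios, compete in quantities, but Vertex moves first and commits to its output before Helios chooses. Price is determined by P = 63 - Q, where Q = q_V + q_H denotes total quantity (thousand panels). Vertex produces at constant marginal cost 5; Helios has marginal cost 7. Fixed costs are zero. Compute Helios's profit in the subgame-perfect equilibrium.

The follower Helios best-responds to any q_V: π_H = (63 - Q)q_H - 7q_H.
Setting the follower's marginal profit to zero, 56 - q_V - 2q_H = 0, i.e. q_H = (56 - q_V)/2.
Vertex substitutes q_H(q_V) into its own profit: π_V = q_V(63 - q_V - (56 - q_V)/2) - 5q_V = (35 - (1/2)q_V)q_V - 5q_V.
The leader's first-order condition 30 - q_V = 0 yields q_V = 30.
Then q_H = (56 - 30)/2 = 13.
Price P = 63 - 43 = 20.
Helios's profit: (20 - 7)·13 = 169.

169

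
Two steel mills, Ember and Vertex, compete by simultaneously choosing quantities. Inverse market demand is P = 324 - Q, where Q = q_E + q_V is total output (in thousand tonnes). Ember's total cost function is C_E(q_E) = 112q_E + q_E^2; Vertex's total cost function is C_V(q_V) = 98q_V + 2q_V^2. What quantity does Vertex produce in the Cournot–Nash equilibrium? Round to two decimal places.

30.09

Ember's profit: π_E = (324 - Q)q_E - (112q_E + q_E²). Setting ∂π_E/∂q_E = 0: 212 - 4q_E - (q_V) = 0.
Vertex's first-order condition: 226 - 6q_V - (q_E) = 0.
Best responses: q_E = (212 - q_V)/4, q_V = (226 - q_E)/6.
Solving the pair: q_E = 1046/23, q_V = 692/23.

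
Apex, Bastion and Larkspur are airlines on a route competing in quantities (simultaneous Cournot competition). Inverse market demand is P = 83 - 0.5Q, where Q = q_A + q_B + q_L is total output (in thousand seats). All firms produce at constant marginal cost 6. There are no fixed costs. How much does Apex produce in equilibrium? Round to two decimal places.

38.50

A representative firm's profit is π_i = q_i(83 - 0.5Q) - 6q_i.
First-order condition (treating rivals' output as given): 77 - q_i - (1/2)·Σ_{j≠i} q_j = 0.
With identical firms every q_j equals q_i, so Σ_{j≠i} q_j = 2q_i and 77 = 2q_i, giving q_i = 77/2.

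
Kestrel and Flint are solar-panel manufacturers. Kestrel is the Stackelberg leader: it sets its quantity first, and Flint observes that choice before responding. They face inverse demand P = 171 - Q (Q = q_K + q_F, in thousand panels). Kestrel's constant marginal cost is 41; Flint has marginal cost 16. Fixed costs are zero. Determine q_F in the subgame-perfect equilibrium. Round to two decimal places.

Solve by backward induction. Given q_K, the follower Flint maximises π_F = (171 - q_K - q_F)q_F - 16q_F.
Follower FOC: 155 - q_K - 2q_F = 0, so q_F(q_K) = (155 - q_K)/2.
Kestrel substitutes q_F(q_K) into its own profit: π_K = q_K(171 - q_K - (155 - q_K)/2) - 41q_K = (187/2 - (1/2)q_K)q_K - 41q_K.
Leader FOC: 105/2 - q_K = 0, so q_K = 105/2.
Then q_F = (155 - 105/2)/2 = 205/4.

51.25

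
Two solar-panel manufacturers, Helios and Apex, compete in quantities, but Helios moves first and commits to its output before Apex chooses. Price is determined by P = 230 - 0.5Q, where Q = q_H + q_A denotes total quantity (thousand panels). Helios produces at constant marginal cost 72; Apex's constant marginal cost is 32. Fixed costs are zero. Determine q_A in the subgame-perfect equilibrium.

Solve by backward induction. Given q_H, the follower Apex maximises π_A = (230 - (1/2)q_H - (1/2)q_A)q_A - 32q_A.
∂π_A/∂q_A = 198 - (1/2)q_H - q_A = 0 gives the reaction function q_A = (198 - (1/2)q_H).
Helios substitutes q_A(q_H) into its own profit: π_H = q_H(230 - (1/2)q_H - (198 - (1/2)q_H)/2) - 72q_H = (131 - (1/4)q_H)q_H - 72q_H.
Maximising: ∂π_H/∂q_H = 59 - (1/2)q_H = 0, giving q_H = 118.
Then q_A = (198 - (1/2)·118) = 139.

139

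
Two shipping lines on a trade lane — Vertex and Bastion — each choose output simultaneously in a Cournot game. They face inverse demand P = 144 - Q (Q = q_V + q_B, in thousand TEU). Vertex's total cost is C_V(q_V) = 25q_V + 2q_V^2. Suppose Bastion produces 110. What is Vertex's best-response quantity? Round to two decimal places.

1.50

With the rival's output fixed at 110, Vertex's profit is π_V = (144 - 110 - q_V)q_V - (25q_V + 2q_V²) = (34 - q_V)q_V - (25q_V + 2q_V²).
∂π_V/∂q_V = 9 - 6q_V = 0, so q_V = 3/2.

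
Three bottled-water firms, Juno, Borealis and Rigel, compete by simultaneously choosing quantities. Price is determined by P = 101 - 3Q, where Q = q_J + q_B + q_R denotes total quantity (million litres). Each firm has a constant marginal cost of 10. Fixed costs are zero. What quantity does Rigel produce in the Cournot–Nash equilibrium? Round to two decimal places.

Each firm earns π_i = (101 - 3Q)q_i - 10q_i.
Setting ∂π_i/∂q_i = 0 with rivals' quantities fixed: 91 - 6q_i - 3·Σ_{j≠i} q_j = 0.
With identical firms every q_j equals q_i, so Σ_{j≠i} q_j = 2q_i and 91 = 12q_i, giving q_i = 91/12.

7.58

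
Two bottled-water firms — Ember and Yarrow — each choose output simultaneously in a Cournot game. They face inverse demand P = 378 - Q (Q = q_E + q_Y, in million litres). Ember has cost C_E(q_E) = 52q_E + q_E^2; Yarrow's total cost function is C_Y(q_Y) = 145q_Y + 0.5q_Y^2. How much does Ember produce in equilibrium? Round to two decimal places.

67.73

Ember's profit: π_E = (378 - Q)q_E - (52q_E + q_E²). Setting ∂π_E/∂q_E = 0: 326 - 4q_E - (q_Y) = 0.
Yarrow's first-order condition: 233 - 3q_Y - (q_E) = 0.
So q_E = (326 - q_Y)/4 and q_Y = (233 - q_E)/3.
Solving the pair: q_E = 745/11, q_Y = 606/11.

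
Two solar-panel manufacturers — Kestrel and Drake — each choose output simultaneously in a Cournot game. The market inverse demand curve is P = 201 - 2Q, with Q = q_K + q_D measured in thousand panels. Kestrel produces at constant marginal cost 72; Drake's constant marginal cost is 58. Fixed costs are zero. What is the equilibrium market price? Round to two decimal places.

110.33

Kestrel's profit: π_K = (201 - 2Q)q_K - (72q_K). Setting ∂π_K/∂q_K = 0: 129 - 4q_K - 2(q_D) = 0.
Drake's profit: π_D = (201 - 2Q)q_D - (58q_D). Setting ∂π_D/∂q_D = 0: 143 - 4q_D - 2(q_K) = 0.
So q_K = (129 - 2q_D)/4 and q_D = (143 - 2q_K)/4.
Substituting one into the other gives q_K = 115/6 and q_D = 157/6.
Total output Q = 136/3, so price P = 201 - 2·(136/3) = 331/3.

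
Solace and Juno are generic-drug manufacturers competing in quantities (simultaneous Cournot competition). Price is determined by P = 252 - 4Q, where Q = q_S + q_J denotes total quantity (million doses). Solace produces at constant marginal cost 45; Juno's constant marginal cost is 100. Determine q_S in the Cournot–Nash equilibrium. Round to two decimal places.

Solace's profit: π_S = (252 - 4Q)q_S - (45q_S). Setting ∂π_S/∂q_S = 0: 207 - 8q_S - 4(q_J) = 0.
Juno's first-order condition: 152 - 8q_J - 4(q_S) = 0.
Rearranging gives the reaction functions q_S = (207 - 4q_J)/8 and q_J = (152 - 4q_S)/8.
Solving the pair: q_S = 131/6, q_J = 97/12.

21.83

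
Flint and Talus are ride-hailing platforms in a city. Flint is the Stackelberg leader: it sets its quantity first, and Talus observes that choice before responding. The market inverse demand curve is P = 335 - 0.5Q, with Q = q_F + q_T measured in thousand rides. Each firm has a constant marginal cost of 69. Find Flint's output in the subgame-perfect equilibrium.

266

Solve by backward induction. Given q_F, the follower Talus maximises π_T = (335 - (1/2)q_F - (1/2)q_T)q_T - 69q_T.
Follower FOC: 266 - (1/2)q_F - q_T = 0, so q_T(q_F) = (266 - (1/2)q_F).
The leader anticipates this reaction. Substituting into P = 335 - 0.5Q gives P = 202 - (1/4)q_F, so π_F = (202 - (1/4)q_F)q_F - 69q_F.
The leader's first-order condition 133 - (1/2)q_F = 0 yields q_F = 266.
Then q_T = (266 - (1/2)·266) = 133.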